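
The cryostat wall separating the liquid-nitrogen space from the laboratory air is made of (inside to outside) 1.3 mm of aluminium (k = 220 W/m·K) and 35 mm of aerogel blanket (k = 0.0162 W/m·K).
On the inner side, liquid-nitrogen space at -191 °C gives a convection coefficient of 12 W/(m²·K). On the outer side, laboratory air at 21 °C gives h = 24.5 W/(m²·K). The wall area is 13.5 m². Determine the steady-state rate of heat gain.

Q ≈ 1250 W

Treating each layer as a thermal resistance in series:
R_inner film = 1/(h_i·A) = 1/(12×13.5) = 0.006173 K/W
R_aluminium = L/(kA) = 0.0013/(220×13.5) = 4.377×10^-7 K/W
R_aerogel blanket = L/(kA) = 0.035/(0.0162×13.5) = 0.16 K/W
R_outer film = 1/(h_o·A) = 1/(24.5×13.5) = 0.003023 K/W
R_total = 0.1692 K/W
Q = ΔT / R_total = 212 / 0.1692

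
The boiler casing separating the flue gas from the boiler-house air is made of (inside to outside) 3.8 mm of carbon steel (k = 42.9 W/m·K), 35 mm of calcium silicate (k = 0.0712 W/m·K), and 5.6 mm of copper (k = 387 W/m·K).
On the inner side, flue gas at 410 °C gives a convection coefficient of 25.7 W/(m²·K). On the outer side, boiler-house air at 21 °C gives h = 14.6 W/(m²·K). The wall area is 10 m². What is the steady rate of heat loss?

Series thermal resistances:
R_inner film = 1/(h_i·A) = 1/(25.7×10) = 0.003891 K/W
R_carbon steel = L/(kA) = 0.0038/(42.9×10) = 8.858×10^-6 K/W
R_calcium silicate = L/(kA) = 0.035/(0.0712×10) = 0.04916 K/W
R_copper = L/(kA) = 0.0056/(387×10) = 1.447×10^-6 K/W
R_outer film = 1/(h_o·A) = 1/(14.6×10) = 0.006849 K/W
R_total = 0.05991 K/W
Q = ΔT / R_total = 389 / 0.05991

Q ≈ 6490 W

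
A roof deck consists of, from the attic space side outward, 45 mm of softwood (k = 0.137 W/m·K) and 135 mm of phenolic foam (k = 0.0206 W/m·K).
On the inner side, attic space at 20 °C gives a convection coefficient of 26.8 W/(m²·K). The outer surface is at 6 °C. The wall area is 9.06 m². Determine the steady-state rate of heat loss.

Series thermal resistances:
R_inner film = 1/(h_i·A) = 1/(26.8×9.06) = 0.004118 K/W
R_softwood = L/(kA) = 0.045/(0.137×9.06) = 0.03625 K/W
R_phenolic foam = L/(kA) = 0.135/(0.0206×9.06) = 0.7233 K/W
R_total = 0.7637 K/W
Q = ΔT / R_total = 14 / 0.7637

Q ≈ 18.3 W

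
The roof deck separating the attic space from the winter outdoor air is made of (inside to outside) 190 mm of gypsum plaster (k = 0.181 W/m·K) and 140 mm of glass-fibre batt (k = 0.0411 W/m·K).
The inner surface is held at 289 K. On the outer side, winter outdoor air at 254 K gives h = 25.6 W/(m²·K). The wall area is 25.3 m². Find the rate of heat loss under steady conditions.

Q ≈ 197 W

Treating each layer as a thermal resistance in series:
R_gypsum plaster = L/(kA) = 0.19/(0.181×25.3) = 0.04149 K/W
R_glass-fibre batt = L/(kA) = 0.14/(0.0411×25.3) = 0.1346 K/W
R_outer film = 1/(h_o·A) = 1/(25.6×25.3) = 0.001544 K/W
R_total = 0.1777 K/W
Q = ΔT / R_total = 35 / 0.1777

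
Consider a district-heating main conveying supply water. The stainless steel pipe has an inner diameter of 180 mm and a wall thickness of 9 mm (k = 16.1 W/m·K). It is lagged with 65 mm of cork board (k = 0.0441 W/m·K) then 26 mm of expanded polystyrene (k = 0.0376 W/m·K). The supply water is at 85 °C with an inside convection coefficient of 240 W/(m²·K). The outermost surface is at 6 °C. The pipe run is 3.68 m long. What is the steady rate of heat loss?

Q ≈ 119 W

Treating each annulus and film as a series resistance:
R_inner film = 1/(h_i·2πr₁L) = 1/(240×2π×0.09×3.68) = 0.002002 K/W
R_stainless steel pipe wall = ln(99/90)/(2π×16.1×3.68) = 2.56×10^-4 K/W
R_cork board = ln(164/99)/(2π×0.0441×3.68) = 0.495 K/W
R_expanded polystyrene = ln(190/164)/(2π×0.0376×3.68) = 0.1693 K/W
R_total = 0.6665 K/W
Q = ΔT/R_total = 79/0.6665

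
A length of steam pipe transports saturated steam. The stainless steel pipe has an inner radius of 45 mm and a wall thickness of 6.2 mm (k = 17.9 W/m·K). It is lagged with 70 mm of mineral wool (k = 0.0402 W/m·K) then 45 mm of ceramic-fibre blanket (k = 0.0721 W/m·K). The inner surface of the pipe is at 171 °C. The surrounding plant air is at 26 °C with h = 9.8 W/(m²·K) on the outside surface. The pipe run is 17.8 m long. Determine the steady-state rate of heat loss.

Cylindrical conduction, so R = ln(r₂/r₁)/(2πkL) per layer, in series:
R_stainless steel pipe wall = ln(51.2/45)/(2π×17.9×17.8) = 6.448×10^-5 K/W
R_mineral wool = ln(121.2/51.2)/(2π×0.0402×17.8) = 0.1917 K/W
R_ceramic-fibre blanket = ln(166.2/121.2)/(2π×0.0721×17.8) = 0.03916 K/W
R_outer film = 1/(h_o·2πr_oL) = 1/(9.8×2π×0.1662×17.8) = 0.00549 K/W
R_total = 0.2364 K/W
Q = ΔT/R_total = 145/0.2364

Q ≈ 613 W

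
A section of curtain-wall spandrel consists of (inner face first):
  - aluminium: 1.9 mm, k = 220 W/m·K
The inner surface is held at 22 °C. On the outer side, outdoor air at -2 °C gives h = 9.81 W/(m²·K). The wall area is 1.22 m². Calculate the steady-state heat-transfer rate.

Q ≈ 287 W

Series thermal resistances:
R_aluminium = L/(kA) = 0.0019/(220×1.22) = 7.079×10^-6 K/W
R_outer film = 1/(h_o·A) = 1/(9.81×1.22) = 0.08355 K/W
R_total = 0.08356 K/W
Q = ΔT / R_total = 24 / 0.08356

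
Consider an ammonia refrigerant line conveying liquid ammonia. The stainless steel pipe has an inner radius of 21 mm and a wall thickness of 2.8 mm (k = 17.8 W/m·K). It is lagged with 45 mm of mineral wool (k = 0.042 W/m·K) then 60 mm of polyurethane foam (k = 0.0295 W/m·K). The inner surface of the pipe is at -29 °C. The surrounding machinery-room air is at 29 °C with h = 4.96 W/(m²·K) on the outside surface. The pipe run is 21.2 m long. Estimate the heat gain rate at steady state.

Q ≈ 161 W

Cylindrical conduction, so R = ln(r₂/r₁)/(2πkL) per layer, in series:
R_stainless steel pipe wall = ln(23.8/21)/(2π×17.8×21.2) = 5.279×10^-5 K/W
R_mineral wool = ln(68.8/23.8)/(2π×0.042×21.2) = 0.1897 K/W
R_polyurethane foam = ln(128.8/68.8)/(2π×0.0295×21.2) = 0.1596 K/W
R_outer film = 1/(h_o·2πr_oL) = 1/(4.96×2π×0.1288×21.2) = 0.01175 K/W
R_total = 0.3611 K/W
Q = ΔT/R_total = 58/0.3611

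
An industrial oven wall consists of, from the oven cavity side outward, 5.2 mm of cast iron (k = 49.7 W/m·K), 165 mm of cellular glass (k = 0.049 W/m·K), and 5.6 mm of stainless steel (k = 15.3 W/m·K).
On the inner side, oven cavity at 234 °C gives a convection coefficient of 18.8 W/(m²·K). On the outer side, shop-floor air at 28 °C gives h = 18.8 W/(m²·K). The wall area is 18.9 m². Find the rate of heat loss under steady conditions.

Series thermal resistances:
R_inner film = 1/(h_i·A) = 1/(18.8×18.9) = 0.002814 K/W
R_cast iron = L/(kA) = 0.0052/(49.7×18.9) = 5.536×10^-6 K/W
R_cellular glass = L/(kA) = 0.165/(0.049×18.9) = 0.1782 K/W
R_stainless steel = L/(kA) = 0.0056/(15.3×18.9) = 1.937×10^-5 K/W
R_outer film = 1/(h_o·A) = 1/(18.8×18.9) = 0.002814 K/W
R_total = 0.1838 K/W
Q = ΔT / R_total = 206 / 0.1838

Q ≈ 1120 W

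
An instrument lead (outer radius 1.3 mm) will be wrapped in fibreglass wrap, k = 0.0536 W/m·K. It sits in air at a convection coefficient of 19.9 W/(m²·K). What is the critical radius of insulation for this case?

For a cylinder r_cr = k/h = 0.0536/19.9
r_cr = 2.69 mm; since the bare radius (1.3 mm) is below r_cr, adding a thin layer of insulation will *increase* heat loss.

r_cr ≈ 2.69 mm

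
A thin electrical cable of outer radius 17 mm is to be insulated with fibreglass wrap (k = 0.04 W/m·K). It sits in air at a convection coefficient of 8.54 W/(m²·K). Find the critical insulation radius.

r_cr ≈ 4.68 mm

For a cylinder r_cr = k/h = 0.04/8.54
r_cr = 4.68 mm; since the bare radius (17 mm) is above r_cr, any added insulation will reduce heat loss.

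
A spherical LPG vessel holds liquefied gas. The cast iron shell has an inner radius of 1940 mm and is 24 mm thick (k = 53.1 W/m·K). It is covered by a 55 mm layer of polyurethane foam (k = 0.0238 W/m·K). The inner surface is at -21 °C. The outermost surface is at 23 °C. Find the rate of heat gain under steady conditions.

Radial (spherical) resistances in series:
R_cast iron shell = (1/1.94 − 1/1.964)/(4π×53.1) = 9.44×10^-6 K/W
R_polyurethane foam = (1/1.964 − 1/2.019)/(4π×0.0238) = 0.04638 K/W
R_total = 0.04639 K/W
Q = ΔT/R_total = 44/0.04639

Q ≈ 949 W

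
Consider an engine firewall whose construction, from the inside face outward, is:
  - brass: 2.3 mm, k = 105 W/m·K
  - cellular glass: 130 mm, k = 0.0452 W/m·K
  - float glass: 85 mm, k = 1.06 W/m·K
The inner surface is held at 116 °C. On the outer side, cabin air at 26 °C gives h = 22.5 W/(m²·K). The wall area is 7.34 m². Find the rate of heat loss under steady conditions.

Q ≈ 220 W

Using the resistance-network approach (series):
R_brass = L/(kA) = 0.0023/(105×7.34) = 2.984×10^-6 K/W
R_cellular glass = L/(kA) = 0.13/(0.0452×7.34) = 0.3918 K/W
R_float glass = L/(kA) = 0.085/(1.06×7.34) = 0.01092 K/W
R_outer film = 1/(h_o·A) = 1/(22.5×7.34) = 0.006055 K/W
R_total = 0.4088 K/W
Q = ΔT / R_total = 90 / 0.4088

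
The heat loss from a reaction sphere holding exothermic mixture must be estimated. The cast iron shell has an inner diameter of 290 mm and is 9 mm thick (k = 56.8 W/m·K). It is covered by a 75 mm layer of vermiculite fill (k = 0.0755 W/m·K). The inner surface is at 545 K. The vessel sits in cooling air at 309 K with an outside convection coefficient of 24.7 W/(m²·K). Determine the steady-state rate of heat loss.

For a spherical shell R = (1/r₁ − 1/r₂)/(4πk); film R = 1/(h·4πr²). In series:
R_cast iron shell = (1/0.145 − 1/0.154)/(4π×56.8) = 5.647×10^-4 K/W
R_vermiculite fill = (1/0.154 − 1/0.229)/(4π×0.0755) = 2.242 K/W
R_outer film = 1/(h·4πr_o²) = 1/(24.7×4π×0.229²) = 0.06144 K/W
R_total = 2.304 K/W
Q = ΔT/R_total = 236/2.304

Q ≈ 102 W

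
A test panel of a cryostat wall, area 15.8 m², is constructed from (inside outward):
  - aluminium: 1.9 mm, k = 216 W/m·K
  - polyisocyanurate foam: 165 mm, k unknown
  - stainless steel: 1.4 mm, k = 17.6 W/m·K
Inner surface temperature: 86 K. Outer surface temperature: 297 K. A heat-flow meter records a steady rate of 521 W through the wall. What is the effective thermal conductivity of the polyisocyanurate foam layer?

Using the resistance-network approach (series):
R_aluminium = L/(kA) = 0.0019/(216×15.8) = 5.567×10^-7 K/W
R_stainless steel = L/(kA) = 0.0014/(17.6×15.8) = 5.035×10^-6 K/W
Sum of known resistances R_other = 5.591×10^-6 K/W
Total R = ΔT/Q = 211/521 = 0.405 K/W
R_polyisocyanurate foam = R_total − R_other = 0.405 K/W
k = L/(R·A) = 0.165/(0.405×15.8)

k ≈ 0.0258 W/(m·K)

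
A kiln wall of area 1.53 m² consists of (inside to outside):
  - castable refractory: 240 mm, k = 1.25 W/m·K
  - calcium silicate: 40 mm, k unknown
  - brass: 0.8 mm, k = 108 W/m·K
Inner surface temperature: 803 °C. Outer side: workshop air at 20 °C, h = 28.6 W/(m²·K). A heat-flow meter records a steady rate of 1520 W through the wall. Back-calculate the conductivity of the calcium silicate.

Using the resistance-network approach (series):
R_castable refractory = L/(kA) = 0.24/(1.25×1.53) = 0.1255 K/W
R_brass = L/(kA) = 0.0008/(108×1.53) = 4.841×10^-6 K/W
R_outer film = 1/(h_o·A) = 1/(28.6×1.53) = 0.02285 K/W
Sum of known resistances R_other = 0.1483 K/W
Total R = ΔT/Q = 783/1520 = 0.5151 K/W
R_calcium silicate = R_total − R_other = 0.3668 K/W
k = L/(R·A) = 0.04/(0.3668×1.53)

k ≈ 0.0713 W/(m·K)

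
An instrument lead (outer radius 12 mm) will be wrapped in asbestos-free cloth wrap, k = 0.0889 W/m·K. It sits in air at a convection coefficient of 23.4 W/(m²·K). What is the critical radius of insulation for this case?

r_cr ≈ 3.8 mm

For a cylinder r_cr = k/h = 0.0889/23.4
r_cr = 3.8 mm; since the bare radius (12 mm) is above r_cr, any added insulation will reduce heat loss.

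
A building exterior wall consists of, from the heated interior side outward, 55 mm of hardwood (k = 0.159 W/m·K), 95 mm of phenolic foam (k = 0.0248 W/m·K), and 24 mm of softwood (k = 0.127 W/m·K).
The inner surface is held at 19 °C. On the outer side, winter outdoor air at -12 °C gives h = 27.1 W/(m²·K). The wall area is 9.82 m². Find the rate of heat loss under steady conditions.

Treating each layer as a thermal resistance in series:
R_hardwood = L/(kA) = 0.055/(0.159×9.82) = 0.03523 K/W
R_phenolic foam = L/(kA) = 0.095/(0.0248×9.82) = 0.3901 K/W
R_softwood = L/(kA) = 0.024/(0.127×9.82) = 0.01924 K/W
R_outer film = 1/(h_o·A) = 1/(27.1×9.82) = 0.003758 K/W
R_total = 0.4483 K/W
Q = ΔT / R_total = 31 / 0.4483

Q ≈ 69.1 W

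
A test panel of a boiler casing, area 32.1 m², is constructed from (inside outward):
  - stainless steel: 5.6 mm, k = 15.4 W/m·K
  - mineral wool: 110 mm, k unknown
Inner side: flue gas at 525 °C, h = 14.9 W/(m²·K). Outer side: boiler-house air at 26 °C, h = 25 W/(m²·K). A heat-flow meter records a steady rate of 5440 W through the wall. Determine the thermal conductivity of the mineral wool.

Thermal resistances in series:
R_inner film = 1/(h_i·A) = 1/(14.9×32.1) = 0.002091 K/W
R_stainless steel = L/(kA) = 0.0056/(15.4×32.1) = 1.133×10^-5 K/W
R_outer film = 1/(h_o·A) = 1/(25×32.1) = 0.001246 K/W
Sum of known resistances R_other = 0.003348 K/W
Total R = ΔT/Q = 499/5440 = 0.09173 K/W
R_mineral wool = R_total − R_other = 0.08838 K/W
k = L/(R·A) = 0.11/(0.08838×32.1)

k ≈ 0.0388 W/(m·K)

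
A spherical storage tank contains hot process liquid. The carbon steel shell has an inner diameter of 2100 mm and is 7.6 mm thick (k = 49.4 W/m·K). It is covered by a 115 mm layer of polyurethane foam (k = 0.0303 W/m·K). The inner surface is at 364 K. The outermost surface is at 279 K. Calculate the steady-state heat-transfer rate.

Q ≈ 349 W

Radial (spherical) resistances in series:
R_carbon steel shell = (1/1.05 − 1/1.0576)/(4π×49.4) = 1.102×10^-5 K/W
R_polyurethane foam = (1/1.0576 − 1/1.1726)/(4π×0.0303) = 0.2435 K/W
R_total = 0.2436 K/W
Q = ΔT/R_total = 85/0.2436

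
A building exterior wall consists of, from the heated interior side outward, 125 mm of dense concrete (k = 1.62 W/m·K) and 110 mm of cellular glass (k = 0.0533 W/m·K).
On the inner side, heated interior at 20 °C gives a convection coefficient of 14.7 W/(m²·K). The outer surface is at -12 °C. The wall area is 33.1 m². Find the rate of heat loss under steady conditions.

Q ≈ 479 W

Series thermal resistances:
R_inner film = 1/(h_i·A) = 1/(14.7×33.1) = 0.002055 K/W
R_dense concrete = L/(kA) = 0.125/(1.62×33.1) = 0.002331 K/W
R_cellular glass = L/(kA) = 0.11/(0.0533×33.1) = 0.06235 K/W
R_total = 0.06674 K/W
Q = ΔT / R_total = 32 / 0.06674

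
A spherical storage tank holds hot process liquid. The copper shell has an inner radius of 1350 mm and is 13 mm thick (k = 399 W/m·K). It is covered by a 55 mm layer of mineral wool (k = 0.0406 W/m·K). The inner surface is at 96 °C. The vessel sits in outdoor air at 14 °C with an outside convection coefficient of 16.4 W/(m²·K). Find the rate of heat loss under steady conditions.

Q ≈ 1410 W

For a spherical shell R = (1/r₁ − 1/r₂)/(4πk); film R = 1/(h·4πr²). In series:
R_copper shell = (1/1.35 − 1/1.363)/(4π×399) = 1.409×10^-6 K/W
R_mineral wool = (1/1.363 − 1/1.418)/(4π×0.0406) = 0.05578 K/W
R_outer film = 1/(h·4πr_o²) = 1/(16.4×4π×1.418²) = 0.002413 K/W
R_total = 0.05819 K/W
Q = ΔT/R_total = 82/0.05819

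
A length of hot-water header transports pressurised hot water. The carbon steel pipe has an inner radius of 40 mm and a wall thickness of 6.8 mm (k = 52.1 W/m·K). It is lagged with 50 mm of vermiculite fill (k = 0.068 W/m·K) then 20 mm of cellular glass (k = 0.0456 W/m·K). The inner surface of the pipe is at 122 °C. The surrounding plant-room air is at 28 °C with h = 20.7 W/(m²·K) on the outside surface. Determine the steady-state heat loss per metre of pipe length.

q′ ≈ 38.8 W/m

Per-layer cylindrical resistances, series-summed:
R_carbon steel pipe wall = ln(46.8/40)/(2π×52.1×1) = 4.796×10^-4 K/W
R_vermiculite fill = ln(96.8/46.8)/(2π×0.068×1) = 1.701 K/W
R_cellular glass = ln(116.8/96.8)/(2π×0.0456×1) = 0.6555 K/W
R_outer film = 1/(h_o·2πr_oL) = 1/(20.7×2π×0.1168×1) = 0.06583 K/W
R_total = 2.423 K/W
Q = ΔT/R_total = 94/2.423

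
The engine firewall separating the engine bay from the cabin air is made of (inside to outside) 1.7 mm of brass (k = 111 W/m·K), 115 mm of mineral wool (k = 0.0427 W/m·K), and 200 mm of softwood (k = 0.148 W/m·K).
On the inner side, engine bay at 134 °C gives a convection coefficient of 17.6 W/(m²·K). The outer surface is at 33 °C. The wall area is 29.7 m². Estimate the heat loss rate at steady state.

Q ≈ 731 W

Thermal resistances in series:
R_inner film = 1/(h_i·A) = 1/(17.6×29.7) = 0.001913 K/W
R_brass = L/(kA) = 0.0017/(111×29.7) = 5.157×10^-7 K/W
R_mineral wool = L/(kA) = 0.115/(0.0427×29.7) = 0.09068 K/W
R_softwood = L/(kA) = 0.2/(0.148×29.7) = 0.0455 K/W
R_total = 0.1381 K/W
Q = ΔT / R_total = 101 / 0.1381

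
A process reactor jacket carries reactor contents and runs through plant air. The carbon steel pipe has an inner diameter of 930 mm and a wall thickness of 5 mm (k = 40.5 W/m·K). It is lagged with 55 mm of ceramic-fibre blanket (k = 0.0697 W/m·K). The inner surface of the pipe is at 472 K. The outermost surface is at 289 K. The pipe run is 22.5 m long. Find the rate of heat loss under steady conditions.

Q ≈ 16300 W

Cylindrical conduction, so R = ln(r₂/r₁)/(2πkL) per layer, in series:
R_carbon steel pipe wall = ln(470/465)/(2π×40.5×22.5) = 1.868×10^-6 K/W
R_ceramic-fibre blanket = ln(525/470)/(2π×0.0697×22.5) = 0.01123 K/W
R_total = 0.01123 K/W
Q = ΔT/R_total = 183/0.01123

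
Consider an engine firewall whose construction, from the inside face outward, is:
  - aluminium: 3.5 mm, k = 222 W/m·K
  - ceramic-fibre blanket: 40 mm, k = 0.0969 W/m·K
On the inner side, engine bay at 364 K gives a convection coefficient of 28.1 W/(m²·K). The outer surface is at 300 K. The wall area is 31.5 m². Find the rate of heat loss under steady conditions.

Treating each layer as a thermal resistance in series:
R_inner film = 1/(h_i·A) = 1/(28.1×31.5) = 0.00113 K/W
R_aluminium = L/(kA) = 0.0035/(222×31.5) = 5.005×10^-7 K/W
R_ceramic-fibre blanket = L/(kA) = 0.04/(0.0969×31.5) = 0.0131 K/W
R_total = 0.01423 K/W
Q = ΔT / R_total = 64 / 0.01423

Q ≈ 4500 W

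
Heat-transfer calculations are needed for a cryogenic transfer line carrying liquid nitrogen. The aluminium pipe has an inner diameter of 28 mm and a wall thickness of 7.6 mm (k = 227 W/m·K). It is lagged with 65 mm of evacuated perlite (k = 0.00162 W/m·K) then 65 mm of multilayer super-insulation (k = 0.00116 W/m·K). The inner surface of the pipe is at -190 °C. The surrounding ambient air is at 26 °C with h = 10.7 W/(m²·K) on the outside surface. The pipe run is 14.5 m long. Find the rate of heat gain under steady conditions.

For a radial system each layer contributes R = ln(r_out/r_in)/(2πkL); films add R = 1/(hA).
R_aluminium pipe wall = ln(21.6/14)/(2π×227×14.5) = 2.097×10^-5 K/W
R_evacuated perlite = ln(86.6/21.6)/(2π×0.00162×14.5) = 9.408 K/W
R_multilayer super-insulation = ln(151.6/86.6)/(2π×0.00116×14.5) = 5.298 K/W
R_outer film = 1/(h_o·2πr_oL) = 1/(10.7×2π×0.1516×14.5) = 0.006767 K/W
R_total = 14.71 K/W
Q = ΔT/R_total = 216/14.71

Q ≈ 14.7 W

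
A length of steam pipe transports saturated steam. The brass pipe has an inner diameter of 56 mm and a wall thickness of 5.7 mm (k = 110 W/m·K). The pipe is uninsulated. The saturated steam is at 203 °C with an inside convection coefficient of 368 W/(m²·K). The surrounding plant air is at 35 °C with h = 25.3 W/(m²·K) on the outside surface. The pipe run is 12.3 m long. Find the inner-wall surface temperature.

T ≈ 190 °C

Cylindrical conduction, so R = ln(r₂/r₁)/(2πkL) per layer, in series:
R_inner film = 1/(h_i·2πr₁L) = 1/(368×2π×0.028×12.3) = 0.001256 K/W
R_brass pipe wall = ln(33.7/28)/(2π×110×12.3) = 2.18×10^-5 K/W
R_outer film = 1/(h_o·2πr_oL) = 1/(25.3×2π×0.0337×12.3) = 0.01518 K/W
R_total = 0.01645 K/W
Q = ΔT/R_total = 168/0.01645
Q = 10200 W
T_interface = T_inner − Q·ΣR(inner→interface) = 203 − 10200×0.001256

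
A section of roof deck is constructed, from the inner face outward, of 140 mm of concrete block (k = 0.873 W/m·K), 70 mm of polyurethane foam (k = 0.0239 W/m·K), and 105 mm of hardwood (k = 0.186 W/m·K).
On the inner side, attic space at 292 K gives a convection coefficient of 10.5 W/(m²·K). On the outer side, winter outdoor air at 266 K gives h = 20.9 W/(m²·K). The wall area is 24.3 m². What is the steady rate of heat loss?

Thermal resistances in series:
R_inner film = 1/(h_i·A) = 1/(10.5×24.3) = 0.003919 K/W
R_concrete block = L/(kA) = 0.14/(0.873×24.3) = 0.006599 K/W
R_polyurethane foam = L/(kA) = 0.07/(0.0239×24.3) = 0.1205 K/W
R_hardwood = L/(kA) = 0.105/(0.186×24.3) = 0.02323 K/W
R_outer film = 1/(h_o·A) = 1/(20.9×24.3) = 0.001969 K/W
R_total = 0.1562 K/W
Q = ΔT / R_total = 26 / 0.1562

Q ≈ 166 W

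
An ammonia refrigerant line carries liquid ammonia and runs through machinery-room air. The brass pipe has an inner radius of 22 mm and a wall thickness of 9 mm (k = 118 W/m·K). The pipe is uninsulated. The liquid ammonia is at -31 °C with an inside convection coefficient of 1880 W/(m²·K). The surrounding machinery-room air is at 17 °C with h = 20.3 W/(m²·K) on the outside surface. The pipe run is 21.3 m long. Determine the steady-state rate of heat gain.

Q ≈ 3970 W

Cylindrical conduction, so R = ln(r₂/r₁)/(2πkL) per layer, in series:
R_inner film = 1/(h_i·2πr₁L) = 1/(1880×2π×0.022×21.3) = 1.807×10^-4 K/W
R_brass pipe wall = ln(31/22)/(2π×118×21.3) = 2.172×10^-5 K/W
R_outer film = 1/(h_o·2πr_oL) = 1/(20.3×2π×0.031×21.3) = 0.01187 K/W
R_total = 0.01208 K/W
Q = ΔT/R_total = 48/0.01208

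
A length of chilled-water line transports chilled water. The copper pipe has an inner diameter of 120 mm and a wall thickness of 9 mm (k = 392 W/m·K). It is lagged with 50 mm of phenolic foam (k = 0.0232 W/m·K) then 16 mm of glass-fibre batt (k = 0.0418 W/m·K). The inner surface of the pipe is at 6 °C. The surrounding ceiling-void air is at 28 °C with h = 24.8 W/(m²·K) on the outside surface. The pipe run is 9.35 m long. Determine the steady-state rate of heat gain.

Radial resistances (cylindrical: R_cond = ln(r_o/r_i)/(2πkL), R_conv = 1/(h·2πrL)):
R_copper pipe wall = ln(69/60)/(2π×392×9.35) = 6.069×10^-6 K/W
R_phenolic foam = ln(119/69)/(2π×0.0232×9.35) = 0.3999 K/W
R_glass-fibre batt = ln(135/119)/(2π×0.0418×9.35) = 0.05137 K/W
R_outer film = 1/(h_o·2πr_oL) = 1/(24.8×2π×0.135×9.35) = 0.005084 K/W
R_total = 0.4563 K/W
Q = ΔT/R_total = 22/0.4563

Q ≈ 48.2 W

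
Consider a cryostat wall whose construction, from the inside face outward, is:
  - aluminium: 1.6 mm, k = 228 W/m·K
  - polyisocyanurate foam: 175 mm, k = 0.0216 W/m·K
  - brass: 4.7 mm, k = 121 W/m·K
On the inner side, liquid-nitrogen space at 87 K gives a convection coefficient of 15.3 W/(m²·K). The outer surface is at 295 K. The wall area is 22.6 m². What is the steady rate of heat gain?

Q ≈ 576 W

Model the wall as resistances in series:
R_inner film = 1/(h_i·A) = 1/(15.3×22.6) = 0.002892 K/W
R_aluminium = L/(kA) = 0.0016/(228×22.6) = 3.105×10^-7 K/W
R_polyisocyanurate foam = L/(kA) = 0.175/(0.0216×22.6) = 0.3585 K/W
R_brass = L/(kA) = 0.0047/(121×22.6) = 1.719×10^-6 K/W
R_total = 0.3614 K/W
Q = ΔT / R_total = 208 / 0.3614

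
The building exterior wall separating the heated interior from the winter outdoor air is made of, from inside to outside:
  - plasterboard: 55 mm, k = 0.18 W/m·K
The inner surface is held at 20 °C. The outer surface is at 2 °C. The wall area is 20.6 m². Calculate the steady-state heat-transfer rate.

Thermal resistances in series:
R_plasterboard = L/(kA) = 0.055/(0.18×20.6) = 0.01483 K/W
R_total = 0.01483 K/W
Q = ΔT / R_total = 18 / 0.01483

Q ≈ 1210 W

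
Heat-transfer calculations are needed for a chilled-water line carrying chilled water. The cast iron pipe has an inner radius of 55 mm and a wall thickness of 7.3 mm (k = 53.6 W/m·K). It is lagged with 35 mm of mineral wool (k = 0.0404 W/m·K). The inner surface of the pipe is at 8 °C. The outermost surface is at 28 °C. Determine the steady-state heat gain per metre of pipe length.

Per-layer cylindrical resistances, series-summed:
R_cast iron pipe wall = ln(62.3/55)/(2π×53.6×1) = 3.701×10^-4 K/W
R_mineral wool = ln(97.3/62.3)/(2π×0.0404×1) = 1.756 K/W
R_total = 1.757 K/W
Q = ΔT/R_total = 20/1.757

q′ ≈ 11.4 W/m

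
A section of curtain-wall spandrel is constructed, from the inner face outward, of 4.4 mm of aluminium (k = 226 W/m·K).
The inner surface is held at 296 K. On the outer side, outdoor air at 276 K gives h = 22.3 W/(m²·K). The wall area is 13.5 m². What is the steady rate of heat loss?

Q ≈ 6020 W

Thermal resistances in series:
R_aluminium = L/(kA) = 0.0044/(226×13.5) = 1.442×10^-6 K/W
R_outer film = 1/(h_o·A) = 1/(22.3×13.5) = 0.003322 K/W
R_total = 0.003323 K/W
Q = ΔT / R_total = 20 / 0.003323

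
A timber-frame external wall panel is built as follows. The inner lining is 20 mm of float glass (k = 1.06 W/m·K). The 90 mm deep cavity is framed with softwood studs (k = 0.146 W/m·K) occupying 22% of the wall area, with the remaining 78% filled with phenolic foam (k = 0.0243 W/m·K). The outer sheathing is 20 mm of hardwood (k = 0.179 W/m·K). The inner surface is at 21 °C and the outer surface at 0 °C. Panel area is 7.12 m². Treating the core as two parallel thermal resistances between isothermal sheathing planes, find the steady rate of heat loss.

Q ≈ 79 W

Sheathing layers in series; stud and cavity paths in parallel between them.
R_inner = 0.02/(1.06×7.12) = 0.00265 K/W
R_stud  = 0.09/(0.146×0.22×7.12) = 0.3935 K/W
R_cav   = 0.09/(0.0243×0.78×7.12) = 0.6669 K/W
1/R_core = 1/R_stud + 1/R_cav → R_core = 0.2475 K/W
R_outer = 0.02/(0.179×7.12) = 0.01569 K/W
R_total = 0.2658 K/W
Q = ΔT/R_total = 21/0.2658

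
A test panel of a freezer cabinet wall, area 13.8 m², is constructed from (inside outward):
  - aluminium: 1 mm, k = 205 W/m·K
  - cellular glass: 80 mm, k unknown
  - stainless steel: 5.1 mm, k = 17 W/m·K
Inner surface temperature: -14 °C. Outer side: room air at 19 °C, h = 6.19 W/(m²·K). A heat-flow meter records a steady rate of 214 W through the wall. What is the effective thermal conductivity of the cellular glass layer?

Model the wall as resistances in series:
R_aluminium = L/(kA) = 0.001/(205×13.8) = 3.535×10^-7 K/W
R_stainless steel = L/(kA) = 0.0051/(17×13.8) = 2.174×10^-5 K/W
R_outer film = 1/(h_o·A) = 1/(6.19×13.8) = 0.01171 K/W
Sum of known resistances R_other = 0.01173 K/W
Total R = ΔT/Q = 33/214 = 0.1542 K/W
R_cellular glass = R_total − R_other = 0.1425 K/W
k = L/(R·A) = 0.08/(0.1425×13.8)

k ≈ 0.0407 W/(m·K)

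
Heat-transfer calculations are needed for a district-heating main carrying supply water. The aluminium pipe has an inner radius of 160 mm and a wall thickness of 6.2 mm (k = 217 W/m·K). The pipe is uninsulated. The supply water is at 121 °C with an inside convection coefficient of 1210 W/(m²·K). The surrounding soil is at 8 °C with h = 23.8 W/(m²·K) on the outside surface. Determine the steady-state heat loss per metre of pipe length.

Radial resistances (cylindrical: R_cond = ln(r_o/r_i)/(2πkL), R_conv = 1/(h·2πrL)):
R_inner film = 1/(h_i·2πr₁L) = 1/(1210×2π×0.16×1) = 8.221×10^-4 K/W
R_aluminium pipe wall = ln(166.2/160)/(2π×217×1) = 2.788×10^-5 K/W
R_outer film = 1/(h_o·2πr_oL) = 1/(23.8×2π×0.1662×1) = 0.04024 K/W
R_total = 0.04109 K/W
Q = ΔT/R_total = 113/0.04109

q′ ≈ 2750 W/m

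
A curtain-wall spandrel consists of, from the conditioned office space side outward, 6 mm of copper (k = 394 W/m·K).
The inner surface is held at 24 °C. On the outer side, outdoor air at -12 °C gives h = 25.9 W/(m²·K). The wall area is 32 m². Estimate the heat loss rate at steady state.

Series thermal resistances:
R_copper = L/(kA) = 0.006/(394×32) = 4.759×10^-7 K/W
R_outer film = 1/(h_o·A) = 1/(25.9×32) = 0.001207 K/W
R_total = 0.001207 K/W
Q = ΔT / R_total = 36 / 0.001207

Q ≈ 29800 W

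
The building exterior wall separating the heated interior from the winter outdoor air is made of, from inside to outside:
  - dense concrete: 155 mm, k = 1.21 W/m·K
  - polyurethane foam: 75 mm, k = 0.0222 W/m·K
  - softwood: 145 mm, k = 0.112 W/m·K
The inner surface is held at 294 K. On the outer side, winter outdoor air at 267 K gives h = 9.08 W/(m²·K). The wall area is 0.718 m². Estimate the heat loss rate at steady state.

Treating each layer as a thermal resistance in series:
R_dense concrete = L/(kA) = 0.155/(1.21×0.718) = 0.1784 K/W
R_polyurethane foam = L/(kA) = 0.075/(0.0222×0.718) = 4.705 K/W
R_softwood = L/(kA) = 0.145/(0.112×0.718) = 1.803 K/W
R_outer film = 1/(h_o·A) = 1/(9.08×0.718) = 0.1534 K/W
R_total = 6.84 K/W
Q = ΔT / R_total = 27 / 6.84

Q ≈ 3.95 W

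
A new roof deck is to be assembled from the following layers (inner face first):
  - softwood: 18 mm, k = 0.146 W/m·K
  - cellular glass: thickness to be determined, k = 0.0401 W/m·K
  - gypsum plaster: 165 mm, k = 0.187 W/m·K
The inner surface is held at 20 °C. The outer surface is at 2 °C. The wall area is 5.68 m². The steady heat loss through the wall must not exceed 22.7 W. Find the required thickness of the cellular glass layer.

Treating each layer as a thermal resistance in series:
R_softwood = L/(kA) = 0.018/(0.146×5.68) = 0.02171 K/W
R_gypsum plaster = L/(kA) = 0.165/(0.187×5.68) = 0.1553 K/W
Sum of the known resistances R_other = 0.177 K/W
Required total resistance R_tot = ΔT/Q_allow = 18/22.7 = 0.793 K/W
R_cellular glass = R_tot − R_other = 0.6159 K/W
L = R·k·A = 0.6159×0.0401×5.68

L ≈ 140 mm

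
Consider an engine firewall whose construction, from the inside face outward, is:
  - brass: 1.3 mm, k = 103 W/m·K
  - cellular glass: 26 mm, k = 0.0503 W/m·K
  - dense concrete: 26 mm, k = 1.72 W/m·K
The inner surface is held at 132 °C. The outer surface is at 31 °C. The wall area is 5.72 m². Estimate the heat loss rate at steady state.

Series thermal resistances:
R_brass = L/(kA) = 0.0013/(103×5.72) = 2.207×10^-6 K/W
R_cellular glass = L/(kA) = 0.026/(0.0503×5.72) = 0.09037 K/W
R_dense concrete = L/(kA) = 0.026/(1.72×5.72) = 0.002643 K/W
R_total = 0.09301 K/W
Q = ΔT / R_total = 101 / 0.09301

Q ≈ 1090 W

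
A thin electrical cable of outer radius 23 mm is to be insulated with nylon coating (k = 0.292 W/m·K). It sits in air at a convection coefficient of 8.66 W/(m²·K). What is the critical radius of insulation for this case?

r_cr ≈ 33.7 mm

For a cylinder r_cr = k/h = 0.292/8.66
r_cr = 33.7 mm; since the bare radius (23 mm) is below r_cr, adding a thin layer of insulation will *increase* heat loss.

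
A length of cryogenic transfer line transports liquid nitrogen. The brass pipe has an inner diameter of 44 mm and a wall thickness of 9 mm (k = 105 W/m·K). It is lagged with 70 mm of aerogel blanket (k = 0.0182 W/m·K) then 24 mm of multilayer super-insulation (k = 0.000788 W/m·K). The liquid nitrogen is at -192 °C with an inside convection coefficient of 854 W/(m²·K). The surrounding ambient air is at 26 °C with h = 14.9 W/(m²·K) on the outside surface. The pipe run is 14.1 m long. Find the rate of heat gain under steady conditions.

Cylindrical conduction, so R = ln(r₂/r₁)/(2πkL) per layer, in series:
R_inner film = 1/(h_i·2πr₁L) = 1/(854×2π×0.022×14.1) = 6.008×10^-4 K/W
R_brass pipe wall = ln(31/22)/(2π×105×14.1) = 3.687×10^-5 K/W
R_aerogel blanket = ln(101/31)/(2π×0.0182×14.1) = 0.7325 K/W
R_multilayer super-insulation = ln(125/101)/(2π×0.000788×14.1) = 3.054 K/W
R_outer film = 1/(h_o·2πr_oL) = 1/(14.9×2π×0.125×14.1) = 0.00606 K/W
R_total = 3.793 K/W
Q = ΔT/R_total = 218/3.793

Q ≈ 57.5 W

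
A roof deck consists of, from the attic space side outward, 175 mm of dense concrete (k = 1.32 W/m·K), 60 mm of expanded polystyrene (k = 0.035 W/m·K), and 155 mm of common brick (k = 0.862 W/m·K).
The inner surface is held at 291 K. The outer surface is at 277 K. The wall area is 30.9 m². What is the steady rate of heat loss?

Q ≈ 213 W

Model the wall as resistances in series:
R_dense concrete = L/(kA) = 0.175/(1.32×30.9) = 0.00429 K/W
R_expanded polystyrene = L/(kA) = 0.06/(0.035×30.9) = 0.05548 K/W
R_common brick = L/(kA) = 0.155/(0.862×30.9) = 0.005819 K/W
R_total = 0.06559 K/W
Q = ΔT / R_total = 14 / 0.06559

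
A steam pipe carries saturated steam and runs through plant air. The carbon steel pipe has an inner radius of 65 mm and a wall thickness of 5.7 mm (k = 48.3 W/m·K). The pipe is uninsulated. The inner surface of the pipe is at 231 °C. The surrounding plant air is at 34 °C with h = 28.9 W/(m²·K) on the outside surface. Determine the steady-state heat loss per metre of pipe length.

Cylindrical conduction, so R = ln(r₂/r₁)/(2πkL) per layer, in series:
R_carbon steel pipe wall = ln(70.7/65)/(2π×48.3×1) = 2.77×10^-4 K/W
R_outer film = 1/(h_o·2πr_oL) = 1/(28.9×2π×0.0707×1) = 0.07789 K/W
R_total = 0.07817 K/W
Q = ΔT/R_total = 197/0.07817

q′ ≈ 2520 W/m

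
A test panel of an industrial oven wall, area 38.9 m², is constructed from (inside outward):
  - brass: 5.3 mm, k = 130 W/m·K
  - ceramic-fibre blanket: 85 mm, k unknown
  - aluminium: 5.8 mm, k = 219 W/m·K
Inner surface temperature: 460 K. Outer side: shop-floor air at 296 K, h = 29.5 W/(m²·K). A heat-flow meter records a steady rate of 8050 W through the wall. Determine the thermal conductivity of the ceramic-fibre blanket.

Thermal resistances in series:
R_brass = L/(kA) = 0.0053/(130×38.9) = 1.048×10^-6 K/W
R_aluminium = L/(kA) = 0.0058/(219×38.9) = 6.808×10^-7 K/W
R_outer film = 1/(h_o·A) = 1/(29.5×38.9) = 8.714×10^-4 K/W
Sum of known resistances R_other = 8.732×10^-4 K/W
Total R = ΔT/Q = 164/8050 = 0.02037 K/W
R_ceramic-fibre blanket = R_total − R_other = 0.0195 K/W
k = L/(R·A) = 0.085/(0.0195×38.9)

k ≈ 0.112 W/(m·K)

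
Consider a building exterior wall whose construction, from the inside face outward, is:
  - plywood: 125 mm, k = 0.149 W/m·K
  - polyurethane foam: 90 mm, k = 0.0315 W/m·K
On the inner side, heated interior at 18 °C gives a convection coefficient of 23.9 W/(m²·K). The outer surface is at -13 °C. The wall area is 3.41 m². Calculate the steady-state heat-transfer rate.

Q ≈ 28.3 W

Series thermal resistances:
R_inner film = 1/(h_i·A) = 1/(23.9×3.41) = 0.01227 K/W
R_plywood = L/(kA) = 0.125/(0.149×3.41) = 0.246 K/W
R_polyurethane foam = L/(kA) = 0.09/(0.0315×3.41) = 0.8379 K/W
R_total = 1.096 K/W
Q = ΔT / R_total = 31 / 1.096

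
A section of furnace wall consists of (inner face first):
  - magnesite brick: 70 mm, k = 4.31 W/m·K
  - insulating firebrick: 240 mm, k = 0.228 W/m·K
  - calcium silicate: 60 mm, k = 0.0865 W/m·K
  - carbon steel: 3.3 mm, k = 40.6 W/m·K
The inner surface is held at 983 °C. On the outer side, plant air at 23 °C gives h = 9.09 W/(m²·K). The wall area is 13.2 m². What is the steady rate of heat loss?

Q ≈ 6770 W

Treating each layer as a thermal resistance in series:
R_magnesite brick = L/(kA) = 0.07/(4.31×13.2) = 0.00123 K/W
R_insulating firebrick = L/(kA) = 0.24/(0.228×13.2) = 0.07974 K/W
R_calcium silicate = L/(kA) = 0.06/(0.0865×13.2) = 0.05255 K/W
R_carbon steel = L/(kA) = 0.0033/(40.6×13.2) = 6.158×10^-6 K/W
R_outer film = 1/(h_o·A) = 1/(9.09×13.2) = 0.008334 K/W
R_total = 0.1419 K/W
Q = ΔT / R_total = 960 / 0.1419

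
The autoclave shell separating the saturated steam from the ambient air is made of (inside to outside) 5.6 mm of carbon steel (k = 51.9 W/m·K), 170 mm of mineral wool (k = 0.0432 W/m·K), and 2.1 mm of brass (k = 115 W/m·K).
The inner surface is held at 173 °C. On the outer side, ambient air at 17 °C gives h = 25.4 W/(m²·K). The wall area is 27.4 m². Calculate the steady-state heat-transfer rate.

Q ≈ 1080 W

Treating each layer as a thermal resistance in series:
R_carbon steel = L/(kA) = 0.0056/(51.9×27.4) = 3.938×10^-6 K/W
R_mineral wool = L/(kA) = 0.17/(0.0432×27.4) = 0.1436 K/W
R_brass = L/(kA) = 0.0021/(115×27.4) = 6.665×10^-7 K/W
R_outer film = 1/(h_o·A) = 1/(25.4×27.4) = 0.001437 K/W
R_total = 0.1451 K/W
Q = ΔT / R_total = 156 / 0.1451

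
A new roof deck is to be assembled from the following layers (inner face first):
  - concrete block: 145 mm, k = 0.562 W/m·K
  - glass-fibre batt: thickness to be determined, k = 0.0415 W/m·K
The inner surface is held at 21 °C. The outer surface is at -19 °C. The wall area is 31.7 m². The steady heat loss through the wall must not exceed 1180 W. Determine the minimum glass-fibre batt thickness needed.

L ≈ 33.9 mm

Using the resistance-network approach (series):
R_concrete block = L/(kA) = 0.145/(0.562×31.7) = 0.008139 K/W
Sum of the known resistances R_other = 0.008139 K/W
Required total resistance R_tot = ΔT/Q_allow = 40/1180 = 0.0339 K/W
R_glass-fibre batt = R_tot − R_other = 0.02576 K/W
L = R·k·A = 0.02576×0.0415×31.7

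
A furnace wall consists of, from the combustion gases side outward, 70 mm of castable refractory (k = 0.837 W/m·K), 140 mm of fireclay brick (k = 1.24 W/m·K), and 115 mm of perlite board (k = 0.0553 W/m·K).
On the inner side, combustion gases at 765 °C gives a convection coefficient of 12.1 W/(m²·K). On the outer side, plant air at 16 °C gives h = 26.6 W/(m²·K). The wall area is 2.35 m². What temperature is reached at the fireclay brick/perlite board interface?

T ≈ 678 °C

Treating each layer as a thermal resistance in series:
R_inner film = 1/(h_i·A) = 1/(12.1×2.35) = 0.03517 K/W
R_castable refractory = L/(kA) = 0.07/(0.837×2.35) = 0.03559 K/W
R_fireclay brick = L/(kA) = 0.14/(1.24×2.35) = 0.04804 K/W
R_perlite board = L/(kA) = 0.115/(0.0553×2.35) = 0.8849 K/W
R_outer film = 1/(h_o·A) = 1/(26.6×2.35) = 0.016 K/W
R_total = 1.02 K/W;  Q = ΔT/R_total = 749/1.02 = 734.5 W
T_interface = T_inner − Q·ΣR(inner→interface) = 765 − 735×0.1188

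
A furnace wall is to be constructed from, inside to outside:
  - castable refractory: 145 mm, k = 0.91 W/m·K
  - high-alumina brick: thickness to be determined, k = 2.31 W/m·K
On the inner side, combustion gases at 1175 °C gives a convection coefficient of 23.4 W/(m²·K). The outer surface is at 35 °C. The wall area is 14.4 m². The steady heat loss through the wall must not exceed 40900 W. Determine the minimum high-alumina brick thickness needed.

L ≈ 460 mm

Thermal resistances in series:
R_inner film = 1/(h_i·A) = 1/(23.4×14.4) = 0.002968 K/W
R_castable refractory = L/(kA) = 0.145/(0.91×14.4) = 0.01107 K/W
Sum of the known resistances R_other = 0.01403 K/W
Required total resistance R_tot = ΔT/Q_allow = 1140/40900 = 0.02787 K/W
R_high-alumina brick = R_tot − R_other = 0.01384 K/W
L = R·k·A = 0.01384×2.31×14.4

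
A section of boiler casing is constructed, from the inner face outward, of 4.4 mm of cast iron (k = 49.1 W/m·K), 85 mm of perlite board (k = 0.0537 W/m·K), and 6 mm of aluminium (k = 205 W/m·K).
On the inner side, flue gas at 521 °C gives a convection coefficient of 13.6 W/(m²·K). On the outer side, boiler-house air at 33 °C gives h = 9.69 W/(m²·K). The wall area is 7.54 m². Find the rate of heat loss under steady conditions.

Series thermal resistances:
R_inner film = 1/(h_i·A) = 1/(13.6×7.54) = 0.009752 K/W
R_cast iron = L/(kA) = 0.0044/(49.1×7.54) = 1.189×10^-5 K/W
R_perlite board = L/(kA) = 0.085/(0.0537×7.54) = 0.2099 K/W
R_aluminium = L/(kA) = 0.006/(205×7.54) = 3.882×10^-6 K/W
R_outer film = 1/(h_o·A) = 1/(9.69×7.54) = 0.01369 K/W
R_total = 0.2334 K/W
Q = ΔT / R_total = 488 / 0.2334

Q ≈ 2090 W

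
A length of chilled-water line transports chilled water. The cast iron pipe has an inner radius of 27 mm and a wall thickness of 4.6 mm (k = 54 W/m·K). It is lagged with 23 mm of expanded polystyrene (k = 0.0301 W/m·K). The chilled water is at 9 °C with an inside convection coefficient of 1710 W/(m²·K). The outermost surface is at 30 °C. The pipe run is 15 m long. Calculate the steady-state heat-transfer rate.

For a radial system each layer contributes R = ln(r_out/r_in)/(2πkL); films add R = 1/(hA).
R_inner film = 1/(h_i·2πr₁L) = 1/(1710×2π×0.027×15) = 2.298×10^-4 K/W
R_cast iron pipe wall = ln(31.6/27)/(2π×54×15) = 3.091×10^-5 K/W
R_expanded polystyrene = ln(54.6/31.6)/(2π×0.0301×15) = 0.1928 K/W
R_total = 0.193 K/W
Q = ΔT/R_total = 21/0.193

Q ≈ 109 W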